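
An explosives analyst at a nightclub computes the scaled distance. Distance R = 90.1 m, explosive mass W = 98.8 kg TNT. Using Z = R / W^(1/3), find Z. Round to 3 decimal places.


Scaled distance calculation:
W^(1/3) = 98.8^(1/3) = 4.622948
Z = R / W^(1/3) = 90.1 / 4.622948
Z = 19.490 m/kg^(1/3)

19.490


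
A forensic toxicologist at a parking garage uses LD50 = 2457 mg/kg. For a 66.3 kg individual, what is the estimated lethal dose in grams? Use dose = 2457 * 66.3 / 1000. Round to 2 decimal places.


Lethal dose calculation:
Lethal dose = LD50 * body_weight / 1000
= 2457 * 66.3 / 1000
= 162899.1 / 1000
= 162.90 g

162.90


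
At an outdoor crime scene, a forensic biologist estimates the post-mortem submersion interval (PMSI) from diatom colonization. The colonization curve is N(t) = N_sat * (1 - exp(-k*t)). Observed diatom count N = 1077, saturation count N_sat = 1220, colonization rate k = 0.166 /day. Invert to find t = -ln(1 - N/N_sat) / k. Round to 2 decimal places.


PMSI from diatom colonization curve:
N / N_sat = 1077 / 1220 = 0.882787
1 - N/N_sat = 0.117213
ln(1 - N/N_sat) = -2.143762
t = -ln(1 - N/N_sat) / k = -(-2.143762) / 0.166 = 12.91 days

12.91


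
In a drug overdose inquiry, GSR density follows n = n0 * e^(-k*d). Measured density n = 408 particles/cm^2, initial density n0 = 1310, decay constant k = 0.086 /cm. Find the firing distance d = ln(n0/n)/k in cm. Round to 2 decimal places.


GSR distance calculation:
n0/n = 1310 / 408 = 3.210784
ln(n0/n) = 1.166515
d = 1.166515 / 0.086 = 13.56 cm

13.56


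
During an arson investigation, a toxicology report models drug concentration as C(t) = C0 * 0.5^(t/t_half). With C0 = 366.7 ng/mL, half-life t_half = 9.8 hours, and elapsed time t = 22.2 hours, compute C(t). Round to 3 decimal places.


Drug concentration decay:
Number of half-lives = t / t_half = 22.2 / 9.8 = 2.265306
Decay factor = 0.5^2.265306 = 0.20800556
C(t) = 366.7 * 0.20800556 = 76.276 ng/mL

76.276


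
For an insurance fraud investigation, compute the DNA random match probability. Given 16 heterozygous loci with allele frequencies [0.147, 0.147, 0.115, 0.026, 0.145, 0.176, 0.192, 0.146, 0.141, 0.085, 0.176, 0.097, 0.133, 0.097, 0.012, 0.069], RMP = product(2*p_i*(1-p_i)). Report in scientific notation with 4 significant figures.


Computing RMP for 16 loci:
Locus 1: 2 * 0.147 * 0.853 = 0.250782
Locus 2: 2 * 0.147 * 0.853 = 0.250782
Locus 3: 2 * 0.115 * 0.885 = 0.20355
Locus 4: 2 * 0.026 * 0.974 = 0.050648
Locus 5: 2 * 0.145 * 0.855 = 0.24795
Locus 6: 2 * 0.176 * 0.824 = 0.290048
Locus 7: 2 * 0.192 * 0.808 = 0.310272
Locus 8: 2 * 0.146 * 0.854 = 0.249368
Locus 9: 2 * 0.141 * 0.859 = 0.242238
Locus 10: 2 * 0.085 * 0.915 = 0.15555
Locus 11: 2 * 0.176 * 0.824 = 0.290048
Locus 12: 2 * 0.097 * 0.903 = 0.175182
Locus 13: 2 * 0.133 * 0.867 = 0.230622
Locus 14: 2 * 0.097 * 0.903 = 0.175182
Locus 15: 2 * 0.012 * 0.988 = 0.023712
Locus 16: 2 * 0.069 * 0.931 = 0.128478
RMP = 8.502e-13

8.502e-13


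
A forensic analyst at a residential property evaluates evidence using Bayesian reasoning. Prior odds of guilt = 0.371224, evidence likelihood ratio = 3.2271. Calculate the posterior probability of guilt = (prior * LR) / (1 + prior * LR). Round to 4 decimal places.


Bayesian evidence evaluation:
Posterior odds = prior_odds * LR = 0.371224 * 3.2271 = 1.197977
Posterior probability = posterior_odds / (1 + posterior_odds)
= 1.197977 / (1 + 1.197977)
= 1.197977 / 2.197977
= 0.5450

0.5450


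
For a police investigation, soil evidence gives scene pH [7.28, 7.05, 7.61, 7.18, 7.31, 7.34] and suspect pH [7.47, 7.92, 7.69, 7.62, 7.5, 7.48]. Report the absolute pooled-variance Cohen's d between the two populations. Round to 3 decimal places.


Pooled-variance Cohen's d for soil pH comparison:
Scene mean = 43.77 / 6 = 7.295
Suspect mean = 45.68 / 6 = 7.613333
Scene sample variance s_s^2 = 0.03499
Suspect sample variance s_c^2 = 0.030227
Pooled variance = ((n_s-1)*s_s^2 + (n_c-1)*s_c^2) / (n_s + n_c - 2) = 0.032608
Pooled SD = sqrt(0.032608) = 0.180577
Mean difference = -0.318333
|d| = |-0.318333| / 0.180577 = 1.763

1.763


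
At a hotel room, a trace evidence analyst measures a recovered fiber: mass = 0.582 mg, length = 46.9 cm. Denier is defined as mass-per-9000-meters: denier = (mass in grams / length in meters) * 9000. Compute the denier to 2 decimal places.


Denier calculation:
Mass in grams = 0.582 mg / 1000 = 0.000582 g
Length in meters = 46.9 cm / 100 = 0.469 m
Linear density = mass / length = 0.000582 / 0.469 = 0.00124094 g/m
Denier = (g/m) * 9000 = 0.00124094 * 9000 = 11.17

11.17


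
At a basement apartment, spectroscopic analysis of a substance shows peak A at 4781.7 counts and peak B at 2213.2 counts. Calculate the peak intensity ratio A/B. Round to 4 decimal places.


Spectral peak ratio:
Peak A = 4781.7 counts
Peak B = 2213.2 counts
Ratio = 4781.7 / 2213.2 = 2.1605

2.1605


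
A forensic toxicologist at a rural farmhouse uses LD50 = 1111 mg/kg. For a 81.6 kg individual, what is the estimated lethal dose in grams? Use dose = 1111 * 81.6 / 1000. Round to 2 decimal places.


Lethal dose calculation:
Lethal dose = LD50 * body_weight / 1000
= 1111 * 81.6 / 1000
= 90657.6 / 1000
= 90.66 g

90.66


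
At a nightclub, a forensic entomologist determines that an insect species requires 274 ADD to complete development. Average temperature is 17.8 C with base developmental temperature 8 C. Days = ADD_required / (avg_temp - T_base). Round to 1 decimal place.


Insect development time:
Effective temperature = avg_temp - T_base = 17.8 - 8 = 9.8 C
Days = ADD / effective_temp = 274 / 9.8 = 28.0 days

28.0


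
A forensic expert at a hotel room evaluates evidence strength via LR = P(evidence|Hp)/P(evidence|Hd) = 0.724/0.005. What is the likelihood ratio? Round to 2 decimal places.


Likelihood ratio calculation:
LR = P(E|Hp) / P(E|Hd)
LR = 0.724 / 0.005
LR = 144.80

144.80


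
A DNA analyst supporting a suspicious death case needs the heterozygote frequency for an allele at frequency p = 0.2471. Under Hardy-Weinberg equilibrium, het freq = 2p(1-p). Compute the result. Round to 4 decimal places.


Hardy-Weinberg heterozygote frequency:
q = 1 - p = 1 - 0.2471 = 0.7529
2pq = 2 * 0.2471 * 0.7529 = 0.3721

0.3721


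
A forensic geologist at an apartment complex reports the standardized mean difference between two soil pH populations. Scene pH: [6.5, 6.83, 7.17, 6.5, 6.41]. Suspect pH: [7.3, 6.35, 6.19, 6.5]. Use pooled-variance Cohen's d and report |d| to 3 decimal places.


Pooled-variance Cohen's d for soil pH comparison:
Scene mean = 33.41 / 5 = 6.682
Suspect mean = 26.34 / 4 = 6.585
Scene sample variance s_s^2 = 0.10007
Suspect sample variance s_c^2 = 0.243233
Pooled variance = ((n_s-1)*s_s^2 + (n_c-1)*s_c^2) / (n_s + n_c - 2) = 0.161426
Pooled SD = sqrt(0.161426) = 0.401779
Mean difference = 0.097
|d| = |0.097| / 0.401779 = 0.241

0.241


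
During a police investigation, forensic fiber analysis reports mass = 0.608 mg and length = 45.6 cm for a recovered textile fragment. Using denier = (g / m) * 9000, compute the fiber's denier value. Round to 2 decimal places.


Denier calculation:
Mass in grams = 0.608 mg / 1000 = 0.000608 g
Length in meters = 45.6 cm / 100 = 0.456 m
Linear density = mass / length = 0.000608 / 0.456 = 0.00133333 g/m
Denier = (g/m) * 9000 = 0.00133333 * 9000 = 12.00

12.00


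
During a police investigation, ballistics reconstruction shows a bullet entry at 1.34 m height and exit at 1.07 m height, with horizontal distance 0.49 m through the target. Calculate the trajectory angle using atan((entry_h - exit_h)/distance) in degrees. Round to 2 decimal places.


Bullet trajectory angle:
Height difference = 1.34 - 1.07 = 0.27 m
angle = atan(0.27 / 0.49)
angle = atan(0.55102)
angle = 28.86 degrees

28.86


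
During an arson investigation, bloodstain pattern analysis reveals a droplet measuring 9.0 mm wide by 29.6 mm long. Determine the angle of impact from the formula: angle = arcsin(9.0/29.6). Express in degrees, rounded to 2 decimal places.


Blood spatter impact angle calculation:
width / length = 9.0 / 29.6 = 0.304054
angle = arcsin(0.304054)
angle = 17.70 degrees

17.70


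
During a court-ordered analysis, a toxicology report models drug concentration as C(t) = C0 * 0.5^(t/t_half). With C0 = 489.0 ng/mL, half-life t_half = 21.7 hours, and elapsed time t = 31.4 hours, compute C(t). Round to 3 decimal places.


Drug concentration decay:
Number of half-lives = t / t_half = 31.4 / 21.7 = 1.447005
Decay factor = 0.5^1.447005 = 0.36678206
C(t) = 489.0 * 0.36678206 = 179.356 ng/mL

179.356


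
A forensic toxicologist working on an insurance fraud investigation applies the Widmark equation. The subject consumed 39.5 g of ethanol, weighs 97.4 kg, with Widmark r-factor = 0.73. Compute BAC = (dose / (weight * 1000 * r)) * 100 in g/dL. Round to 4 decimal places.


Applying the Widmark formula:
BAC = (dose_g / (body_wt * 1000 * r)) * 100
Denominator = 97.4 * 1000 * 0.73 = 71102
BAC = (39.5 / 71102) * 100
BAC = 0.0556 g/dL

0.0556


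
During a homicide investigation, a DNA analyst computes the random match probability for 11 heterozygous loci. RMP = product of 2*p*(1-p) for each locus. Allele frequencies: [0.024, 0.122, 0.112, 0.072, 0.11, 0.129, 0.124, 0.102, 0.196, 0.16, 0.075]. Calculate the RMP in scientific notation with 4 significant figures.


Computing RMP for 11 loci:
Locus 1: 2 * 0.024 * 0.976 = 0.046848
Locus 2: 2 * 0.122 * 0.878 = 0.214232
Locus 3: 2 * 0.112 * 0.888 = 0.198912
Locus 4: 2 * 0.072 * 0.928 = 0.133632
Locus 5: 2 * 0.11 * 0.89 = 0.1958
Locus 6: 2 * 0.129 * 0.871 = 0.224718
Locus 7: 2 * 0.124 * 0.876 = 0.217248
Locus 8: 2 * 0.102 * 0.898 = 0.183192
Locus 9: 2 * 0.196 * 0.804 = 0.315168
Locus 10: 2 * 0.16 * 0.84 = 0.2688
Locus 11: 2 * 0.075 * 0.925 = 0.13875
RMP = 5.491e-09

5.491e-09


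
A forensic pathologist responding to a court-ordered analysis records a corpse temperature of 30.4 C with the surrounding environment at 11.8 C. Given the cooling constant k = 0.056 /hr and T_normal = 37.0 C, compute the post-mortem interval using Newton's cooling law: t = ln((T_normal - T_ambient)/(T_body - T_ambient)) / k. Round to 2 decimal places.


Using Newton's law of cooling:
t = ln((T_normal - T_ambient) / (T_body - T_ambient)) / k
T_normal - T_ambient = 25.2
T_body - T_ambient = 18.6
Ratio = 1.354839
ln(ratio) = 0.303683
t = 0.303683 / 0.056 = 5.42 hours

5.42


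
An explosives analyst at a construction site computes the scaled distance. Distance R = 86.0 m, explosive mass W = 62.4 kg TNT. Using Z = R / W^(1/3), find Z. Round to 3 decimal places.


Scaled distance calculation:
W^(1/3) = 62.4^(1/3) = 3.966385
Z = R / W^(1/3) = 86.0 / 3.966385
Z = 21.682 m/kg^(1/3)

21.682


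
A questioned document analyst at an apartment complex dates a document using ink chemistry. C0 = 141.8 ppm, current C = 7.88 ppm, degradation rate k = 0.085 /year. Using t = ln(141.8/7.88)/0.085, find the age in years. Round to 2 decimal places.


Document age estimation:
C0/C = 141.8 / 7.88 = 17.994924
ln(C0/C) = 2.89009
t = 2.89009 / 0.085 = 34.00 years

34.00


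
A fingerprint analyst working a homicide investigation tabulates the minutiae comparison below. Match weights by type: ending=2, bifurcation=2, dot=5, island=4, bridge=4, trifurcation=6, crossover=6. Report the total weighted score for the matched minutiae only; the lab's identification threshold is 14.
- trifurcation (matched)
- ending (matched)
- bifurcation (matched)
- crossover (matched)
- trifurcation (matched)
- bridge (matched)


Weighted minutiae match score:
  trifurcation: matched, +6 (running total 6)
  ending: matched, +2 (running total 8)
  bifurcation: matched, +2 (running total 10)
  crossover: matched, +6 (running total 16)
  trifurcation: matched, +6 (running total 22)
  bridge: matched, +4 (running total 26)
Total score = 26
Threshold = 14; verdict = identification

26


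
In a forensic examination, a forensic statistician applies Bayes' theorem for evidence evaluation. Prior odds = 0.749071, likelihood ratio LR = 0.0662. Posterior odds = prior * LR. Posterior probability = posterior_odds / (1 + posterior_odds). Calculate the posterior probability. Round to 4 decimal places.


Bayesian evidence evaluation:
Posterior odds = prior_odds * LR = 0.749071 * 0.0662 = 0.0495885
Posterior probability = posterior_odds / (1 + posterior_odds)
= 0.0495885 / (1 + 0.0495885)
= 0.0495885 / 1.0495885
= 0.0472

0.0472


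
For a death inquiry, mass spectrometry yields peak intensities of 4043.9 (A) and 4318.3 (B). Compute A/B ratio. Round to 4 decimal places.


Spectral peak ratio:
Peak A = 4043.9 counts
Peak B = 4318.3 counts
Ratio = 4043.9 / 4318.3 = 0.9365

0.9365


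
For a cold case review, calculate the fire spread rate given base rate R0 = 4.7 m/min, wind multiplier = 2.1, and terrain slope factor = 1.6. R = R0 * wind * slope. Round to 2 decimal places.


Fire spread rate calculation:
R = R0 * wind_factor * slope_factor
= 4.7 * 2.1 * 1.6
= 9.87 * 1.6
= 15.79 m/min

15.79


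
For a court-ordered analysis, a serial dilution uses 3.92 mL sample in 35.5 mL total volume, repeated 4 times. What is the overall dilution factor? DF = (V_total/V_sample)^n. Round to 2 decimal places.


Dilution factor calculation:
Single dilution = V_total / V_sample = 35.5 / 3.92 ≈ 9.056122
Number of dilutions = 4
Total DF = (35.5 / 3.92)^4 (full precision, rounded at the end) = 6726.19

6726.19


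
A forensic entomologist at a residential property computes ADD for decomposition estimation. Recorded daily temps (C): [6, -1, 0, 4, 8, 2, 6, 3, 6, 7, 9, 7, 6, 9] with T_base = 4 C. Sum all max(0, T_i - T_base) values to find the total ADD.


Computing ADD day by day:
Day 1: max(0, 6 - 4) = 2
Day 2: max(0, -1 - 4) = 0
Day 3: max(0, 0 - 4) = 0
Day 4: max(0, 4 - 4) = 0
Day 5: max(0, 8 - 4) = 4
Day 6: max(0, 2 - 4) = 0
Day 7: max(0, 6 - 4) = 2
Day 8: max(0, 3 - 4) = 0
Day 9: max(0, 6 - 4) = 2
Day 10: max(0, 7 - 4) = 3
Day 11: max(0, 9 - 4) = 5
Day 12: max(0, 7 - 4) = 3
Day 13: max(0, 6 - 4) = 2
Day 14: max(0, 9 - 4) = 5
Total ADD = 28

28


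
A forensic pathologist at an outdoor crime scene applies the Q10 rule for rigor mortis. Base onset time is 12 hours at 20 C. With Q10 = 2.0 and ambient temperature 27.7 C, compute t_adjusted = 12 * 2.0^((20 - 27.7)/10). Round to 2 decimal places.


Rigor mortis time adjustment:
Exponent = (T_ref - T_actual) / 10 = (20 - 27.7) / 10 = -0.77
Q10 factor = 2.0^-0.77 = 0.58642
t_adjusted = 12 * 0.58642 = 7.04 hours

7.04


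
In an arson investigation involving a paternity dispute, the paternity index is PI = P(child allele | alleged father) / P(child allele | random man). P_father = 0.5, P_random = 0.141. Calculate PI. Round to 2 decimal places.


Paternity Index calculation:
PI = P(allele|father) / P(allele|random)
PI = 0.5 / 0.141
PI = 3.55

3.55


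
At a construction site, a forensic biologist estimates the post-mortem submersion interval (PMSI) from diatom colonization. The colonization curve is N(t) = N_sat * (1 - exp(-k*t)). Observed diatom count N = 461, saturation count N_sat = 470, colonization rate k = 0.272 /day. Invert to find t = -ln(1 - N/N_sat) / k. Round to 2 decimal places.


PMSI from diatom colonization curve:
N / N_sat = 461 / 470 = 0.980851
1 - N/N_sat = 0.019149
ln(1 - N/N_sat) = -3.955505
t = -ln(1 - N/N_sat) / k = -(-3.955505) / 0.272 = 14.54 days

14.54


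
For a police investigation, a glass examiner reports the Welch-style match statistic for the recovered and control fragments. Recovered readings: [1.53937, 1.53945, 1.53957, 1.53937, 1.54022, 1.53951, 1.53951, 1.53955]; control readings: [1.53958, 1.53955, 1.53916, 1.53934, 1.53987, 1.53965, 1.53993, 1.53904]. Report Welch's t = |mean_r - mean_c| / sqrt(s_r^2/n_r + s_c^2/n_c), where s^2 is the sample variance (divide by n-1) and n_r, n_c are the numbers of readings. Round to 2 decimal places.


Welch's t-criterion for glass RI comparison:
Recovered mean = sum / n_r = 12.31655 / 8 = 1.5395687
Control mean = sum / n_c = 12.31612 / 8 = 1.539515
Recovered sample variance s_r^2 = 7.49268e-08
Control sample variance s_c^2 = 1.006e-07
Welch SE (unpooled) = sqrt(s_r^2/n_r + s_c^2/n_c) = sqrt(9.36585e-09 + 1.2575e-08) = sqrt(2.19408e-08) = 0.000148124
|mean_r - mean_c| = 5.375e-05
t = 5.375e-05 / 0.000148124 = 0.36

0.36


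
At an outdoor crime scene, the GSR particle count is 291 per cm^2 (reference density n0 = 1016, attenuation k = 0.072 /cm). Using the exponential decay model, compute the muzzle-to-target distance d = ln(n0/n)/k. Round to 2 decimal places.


GSR distance calculation:
n0/n = 1016 / 291 = 3.491409
ln(n0/n) = 1.250305
d = 1.250305 / 0.072 = 17.37 cm

17.37


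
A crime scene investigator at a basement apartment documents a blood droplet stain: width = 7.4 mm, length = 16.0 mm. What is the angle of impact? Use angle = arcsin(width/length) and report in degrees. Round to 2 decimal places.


Blood spatter impact angle calculation:
width / length = 7.4 / 16.0 = 0.4625
angle = arcsin(0.4625)
angle = 27.55 degrees

27.55


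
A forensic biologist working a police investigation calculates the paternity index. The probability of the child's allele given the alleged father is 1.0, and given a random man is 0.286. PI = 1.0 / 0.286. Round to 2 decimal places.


Paternity Index calculation:
PI = P(allele|father) / P(allele|random)
PI = 1.0 / 0.286
PI = 3.50

3.50


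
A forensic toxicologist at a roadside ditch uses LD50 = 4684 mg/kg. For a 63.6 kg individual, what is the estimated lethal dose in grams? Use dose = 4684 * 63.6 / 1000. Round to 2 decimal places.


Lethal dose calculation:
Lethal dose = LD50 * body_weight / 1000
= 4684 * 63.6 / 1000
= 297902.4 / 1000
= 297.90 g

297.90


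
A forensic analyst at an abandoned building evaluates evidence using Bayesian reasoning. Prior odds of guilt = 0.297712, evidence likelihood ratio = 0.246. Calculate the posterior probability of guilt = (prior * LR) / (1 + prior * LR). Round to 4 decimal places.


Bayesian evidence evaluation:
Posterior odds = prior_odds * LR = 0.297712 * 0.246 = 0.07323715
Posterior probability = posterior_odds / (1 + posterior_odds)
= 0.07323715 / (1 + 0.07323715)
= 0.07323715 / 1.07323715
= 0.0682

0.0682


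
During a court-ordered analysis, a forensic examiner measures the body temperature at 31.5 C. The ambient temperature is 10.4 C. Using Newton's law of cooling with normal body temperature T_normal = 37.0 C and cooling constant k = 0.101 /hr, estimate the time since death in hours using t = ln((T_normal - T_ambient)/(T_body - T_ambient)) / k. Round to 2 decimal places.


Using Newton's law of cooling:
t = ln((T_normal - T_ambient) / (T_body - T_ambient)) / k
T_normal - T_ambient = 26.6
T_body - T_ambient = 21.1
Ratio = 1.260664
ln(ratio) = 0.231639
t = 0.231639 / 0.101 = 2.29 hours

2.29


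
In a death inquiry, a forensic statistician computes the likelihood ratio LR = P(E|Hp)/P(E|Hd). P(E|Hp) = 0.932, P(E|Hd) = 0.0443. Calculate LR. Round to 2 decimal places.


Likelihood ratio calculation:
LR = P(E|Hp) / P(E|Hd)
LR = 0.932 / 0.0443
LR = 21.04

21.04


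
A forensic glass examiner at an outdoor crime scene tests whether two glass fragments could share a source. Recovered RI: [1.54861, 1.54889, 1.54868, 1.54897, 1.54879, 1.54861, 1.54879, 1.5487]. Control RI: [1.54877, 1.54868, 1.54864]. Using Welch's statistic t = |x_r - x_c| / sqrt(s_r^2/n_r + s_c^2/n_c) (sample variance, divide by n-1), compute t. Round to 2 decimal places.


Welch's t-criterion for glass RI comparison:
Recovered mean = sum / n_r = 12.39004 / 8 = 1.548755
Control mean = sum / n_c = 4.64609 / 3 = 1.5486967
Recovered sample variance s_r^2 = 1.68e-08
Control sample variance s_c^2 = 4.43333e-09
Welch SE (unpooled) = sqrt(s_r^2/n_r + s_c^2/n_c) = sqrt(2.1e-09 + 1.47778e-09) = sqrt(3.57778e-09) = 5.98145e-05
|mean_r - mean_c| = 5.83333e-05
t = 5.83333e-05 / 5.98145e-05 = 0.98

0.98


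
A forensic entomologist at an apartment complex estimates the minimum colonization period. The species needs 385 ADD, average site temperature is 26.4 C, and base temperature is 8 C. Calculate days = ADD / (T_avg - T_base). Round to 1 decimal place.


Insect development time:
Effective temperature = avg_temp - T_base = 26.4 - 8 = 18.4 C
Days = ADD / effective_temp = 385 / 18.4 = 20.9 days

20.9


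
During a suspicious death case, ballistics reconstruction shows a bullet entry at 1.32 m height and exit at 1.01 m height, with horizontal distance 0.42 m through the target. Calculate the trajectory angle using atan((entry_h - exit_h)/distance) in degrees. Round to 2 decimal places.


Bullet trajectory angle:
Height difference = 1.32 - 1.01 = 0.31 m
angle = atan(0.31 / 0.42)
angle = atan(0.738095)
angle = 36.43 degrees

36.43


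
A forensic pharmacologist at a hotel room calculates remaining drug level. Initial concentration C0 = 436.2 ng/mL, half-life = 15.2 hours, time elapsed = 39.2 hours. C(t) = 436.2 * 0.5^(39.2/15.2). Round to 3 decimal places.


Drug concentration decay:
Number of half-lives = t / t_half = 39.2 / 15.2 = 2.578947
Decay factor = 0.5^2.578947 = 0.16736306
C(t) = 436.2 * 0.16736306 = 73.004 ng/mL

73.004


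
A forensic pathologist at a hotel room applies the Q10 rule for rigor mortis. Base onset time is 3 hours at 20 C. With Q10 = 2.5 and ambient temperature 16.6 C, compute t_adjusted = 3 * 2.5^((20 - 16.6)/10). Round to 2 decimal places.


Rigor mortis time adjustment:
Exponent = (T_ref - T_actual) / 10 = (20 - 16.6) / 10 = 0.34
Q10 factor = 2.5^0.34 = 1.36552
t_adjusted = 3 * 1.36552 = 4.10 hours

4.10


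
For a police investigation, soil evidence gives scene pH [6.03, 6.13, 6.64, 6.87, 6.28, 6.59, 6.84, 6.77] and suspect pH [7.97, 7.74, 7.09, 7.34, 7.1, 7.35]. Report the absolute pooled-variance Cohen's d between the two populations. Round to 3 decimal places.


Pooled-variance Cohen's d for soil pH comparison:
Scene mean = 52.15 / 8 = 6.51875
Suspect mean = 44.59 / 6 = 7.431667
Scene sample variance s_s^2 = 0.10807
Suspect sample variance s_c^2 = 0.125337
Pooled variance = ((n_s-1)*s_s^2 + (n_c-1)*s_c^2) / (n_s + n_c - 2) = 0.115264
Pooled SD = sqrt(0.115264) = 0.339506
Mean difference = -0.912917
|d| = |-0.912917| / 0.339506 = 2.689

2.689


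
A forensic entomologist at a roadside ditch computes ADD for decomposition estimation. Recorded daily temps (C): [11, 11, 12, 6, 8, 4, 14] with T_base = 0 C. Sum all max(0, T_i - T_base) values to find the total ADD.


Computing ADD day by day:
Day 1: max(0, 11 - 0) = 11
Day 2: max(0, 11 - 0) = 11
Day 3: max(0, 12 - 0) = 12
Day 4: max(0, 6 - 0) = 6
Day 5: max(0, 8 - 0) = 8
Day 6: max(0, 4 - 0) = 4
Day 7: max(0, 14 - 0) = 14
Total ADD = 66

66


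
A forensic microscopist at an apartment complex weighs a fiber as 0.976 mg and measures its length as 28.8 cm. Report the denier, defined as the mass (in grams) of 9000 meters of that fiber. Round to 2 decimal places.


Denier calculation:
Mass in grams = 0.976 mg / 1000 = 0.000976 g
Length in meters = 28.8 cm / 100 = 0.288 m
Linear density = mass / length = 0.000976 / 0.288 = 0.00338889 g/m
Denier = (g/m) * 9000 = 0.00338889 * 9000 = 30.50

30.50


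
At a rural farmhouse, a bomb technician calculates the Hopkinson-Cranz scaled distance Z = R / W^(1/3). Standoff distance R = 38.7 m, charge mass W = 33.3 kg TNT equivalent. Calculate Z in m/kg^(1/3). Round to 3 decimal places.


Scaled distance calculation:
W^(1/3) = 33.3^(1/3) = 3.217225
Z = R / W^(1/3) = 38.7 / 3.217225
Z = 12.029 m/kg^(1/3)

12.029


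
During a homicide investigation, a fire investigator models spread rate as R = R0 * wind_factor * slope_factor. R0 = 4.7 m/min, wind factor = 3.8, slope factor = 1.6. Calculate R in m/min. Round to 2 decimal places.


Fire spread rate calculation:
R = R0 * wind_factor * slope_factor
= 4.7 * 3.8 * 1.6
= 17.86 * 1.6
= 28.58 m/min

28.58


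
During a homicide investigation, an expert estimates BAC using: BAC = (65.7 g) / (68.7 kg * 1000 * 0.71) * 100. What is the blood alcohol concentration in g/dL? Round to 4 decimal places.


Applying the Widmark formula:
BAC = (dose_g / (body_wt * 1000 * r)) * 100
Denominator = 68.7 * 1000 * 0.71 = 48777
BAC = (65.7 / 48777) * 100
BAC = 0.1347 g/dL

0.1347


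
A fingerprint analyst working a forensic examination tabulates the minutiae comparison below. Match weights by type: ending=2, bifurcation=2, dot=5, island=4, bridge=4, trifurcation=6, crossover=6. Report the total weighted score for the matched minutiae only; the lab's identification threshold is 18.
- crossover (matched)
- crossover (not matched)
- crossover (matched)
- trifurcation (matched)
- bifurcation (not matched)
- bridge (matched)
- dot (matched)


Weighted minutiae match score:
  crossover: matched, +6 (running total 6)
  crossover: not matched, +0
  crossover: matched, +6 (running total 12)
  trifurcation: matched, +6 (running total 18)
  bifurcation: not matched, +0
  bridge: matched, +4 (running total 22)
  dot: matched, +5 (running total 27)
Total score = 27
Threshold = 18; verdict = identification

27


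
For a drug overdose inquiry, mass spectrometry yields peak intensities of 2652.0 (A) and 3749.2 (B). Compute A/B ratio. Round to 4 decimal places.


Spectral peak ratio:
Peak A = 2652.0 counts
Peak B = 3749.2 counts
Ratio = 2652.0 / 3749.2 = 0.7074

0.7074


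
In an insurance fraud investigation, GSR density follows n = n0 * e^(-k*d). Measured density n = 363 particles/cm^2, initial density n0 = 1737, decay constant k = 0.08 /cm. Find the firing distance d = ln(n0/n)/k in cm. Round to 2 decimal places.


GSR distance calculation:
n0/n = 1737 / 363 = 4.785124
ln(n0/n) = 1.565512
d = 1.565512 / 0.08 = 19.57 cm

19.57


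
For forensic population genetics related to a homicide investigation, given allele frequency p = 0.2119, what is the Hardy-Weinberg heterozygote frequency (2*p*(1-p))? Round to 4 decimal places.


Hardy-Weinberg heterozygote frequency:
q = 1 - p = 1 - 0.2119 = 0.7881
2pq = 2 * 0.2119 * 0.7881 = 0.3340

0.3340


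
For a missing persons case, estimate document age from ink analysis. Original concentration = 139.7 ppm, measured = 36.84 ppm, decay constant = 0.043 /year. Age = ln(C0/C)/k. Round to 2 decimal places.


Document age estimation:
C0/C = 139.7 / 36.84 = 3.792074
ln(C0/C) = 1.332913
t = 1.332913 / 0.043 = 31.00 years

31.00


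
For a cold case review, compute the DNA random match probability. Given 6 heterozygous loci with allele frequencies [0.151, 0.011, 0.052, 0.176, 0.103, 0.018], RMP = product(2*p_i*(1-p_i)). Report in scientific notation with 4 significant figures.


Computing RMP for 6 loci:
Locus 1: 2 * 0.151 * 0.849 = 0.256398
Locus 2: 2 * 0.011 * 0.989 = 0.021758
Locus 3: 2 * 0.052 * 0.948 = 0.098592
Locus 4: 2 * 0.176 * 0.824 = 0.290048
Locus 5: 2 * 0.103 * 0.897 = 0.184782
Locus 6: 2 * 0.018 * 0.982 = 0.035352
RMP = 1.042e-06

1.042e-06


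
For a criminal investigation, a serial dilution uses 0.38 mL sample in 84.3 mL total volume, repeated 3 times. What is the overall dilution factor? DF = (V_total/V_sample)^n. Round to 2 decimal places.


Dilution factor calculation:
Single dilution = V_total / V_sample = 84.3 / 0.38 ≈ 221.842105
Number of dilutions = 3
Total DF = (84.3 / 0.38)^3 (full precision, rounded at the end) = 10917719.55

10917719.55


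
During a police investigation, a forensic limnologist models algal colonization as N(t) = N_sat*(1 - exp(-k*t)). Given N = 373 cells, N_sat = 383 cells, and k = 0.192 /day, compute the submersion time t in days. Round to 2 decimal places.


PMSI from diatom colonization curve:
N / N_sat = 373 / 383 = 0.97389
1 - N/N_sat = 0.02611
ln(1 - N/N_sat) = -3.645437
t = -ln(1 - N/N_sat) / k = -(-3.645437) / 0.192 = 18.99 days

18.99


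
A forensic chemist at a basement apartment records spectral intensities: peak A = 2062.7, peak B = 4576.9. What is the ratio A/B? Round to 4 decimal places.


Spectral peak ratio:
Peak A = 2062.7 counts
Peak B = 4576.9 counts
Ratio = 2062.7 / 4576.9 = 0.4507

0.4507


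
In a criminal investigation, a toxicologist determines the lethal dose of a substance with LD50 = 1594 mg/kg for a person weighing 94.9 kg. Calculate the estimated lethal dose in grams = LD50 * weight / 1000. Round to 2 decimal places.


Lethal dose calculation:
Lethal dose = LD50 * body_weight / 1000
= 1594 * 94.9 / 1000
= 151270.6 / 1000
= 151.27 g

151.27


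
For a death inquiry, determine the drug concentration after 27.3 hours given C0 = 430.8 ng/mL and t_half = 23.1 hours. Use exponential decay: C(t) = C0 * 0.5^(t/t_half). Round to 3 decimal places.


Drug concentration decay:
Number of half-lives = t / t_half = 27.3 / 23.1 = 1.181818
Decay factor = 0.5^1.181818 = 0.44079568
C(t) = 430.8 * 0.44079568 = 189.895 ng/mL

189.895


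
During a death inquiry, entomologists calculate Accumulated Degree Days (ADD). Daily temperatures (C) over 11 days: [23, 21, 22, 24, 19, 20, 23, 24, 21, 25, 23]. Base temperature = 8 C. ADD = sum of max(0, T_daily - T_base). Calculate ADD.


Computing ADD day by day:
Day 1: max(0, 23 - 8) = 15
Day 2: max(0, 21 - 8) = 13
Day 3: max(0, 22 - 8) = 14
Day 4: max(0, 24 - 8) = 16
Day 5: max(0, 19 - 8) = 11
Day 6: max(0, 20 - 8) = 12
Day 7: max(0, 23 - 8) = 15
Day 8: max(0, 24 - 8) = 16
Day 9: max(0, 21 - 8) = 13
Day 10: max(0, 25 - 8) = 17
Day 11: max(0, 23 - 8) = 15
Total ADD = 157

157


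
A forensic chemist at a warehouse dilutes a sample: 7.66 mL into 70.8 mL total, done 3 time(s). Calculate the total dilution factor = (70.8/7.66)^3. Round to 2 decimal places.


Dilution factor calculation:
Single dilution = V_total / V_sample = 70.8 / 7.66 ≈ 9.24282
Number of dilutions = 3
Total DF = (70.8 / 7.66)^3 (full precision, rounded at the end) = 789.61

789.61


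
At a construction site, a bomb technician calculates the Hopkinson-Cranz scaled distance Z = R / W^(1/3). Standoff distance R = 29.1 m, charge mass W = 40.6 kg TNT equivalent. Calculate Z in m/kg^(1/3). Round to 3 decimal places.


Scaled distance calculation:
W^(1/3) = 40.6^(1/3) = 3.436967
Z = R / W^(1/3) = 29.1 / 3.436967
Z = 8.467 m/kg^(1/3)

8.467


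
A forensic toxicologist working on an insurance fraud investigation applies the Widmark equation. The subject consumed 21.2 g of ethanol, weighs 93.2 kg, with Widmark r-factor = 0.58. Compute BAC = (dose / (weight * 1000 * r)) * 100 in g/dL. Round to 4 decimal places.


Applying the Widmark formula:
BAC = (dose_g / (body_wt * 1000 * r)) * 100
Denominator = 93.2 * 1000 * 0.58 = 54056
BAC = (21.2 / 54056) * 100
BAC = 0.0392 g/dL

0.0392


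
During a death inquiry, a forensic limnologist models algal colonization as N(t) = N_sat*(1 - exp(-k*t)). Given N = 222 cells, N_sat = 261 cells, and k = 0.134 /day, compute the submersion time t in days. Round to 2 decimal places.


PMSI from diatom colonization curve:
N / N_sat = 222 / 261 = 0.850575
1 - N/N_sat = 0.149425
ln(1 - N/N_sat) = -1.900961
t = -ln(1 - N/N_sat) / k = -(-1.900961) / 0.134 = 14.19 days

14.19


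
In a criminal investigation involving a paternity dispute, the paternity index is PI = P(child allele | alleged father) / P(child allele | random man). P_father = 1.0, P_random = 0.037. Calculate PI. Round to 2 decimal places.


Paternity Index calculation:
PI = P(allele|father) / P(allele|random)
PI = 1.0 / 0.037
PI = 27.03

27.03


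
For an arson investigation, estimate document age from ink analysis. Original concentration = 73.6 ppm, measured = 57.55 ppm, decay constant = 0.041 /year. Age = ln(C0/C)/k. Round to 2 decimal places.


Document age estimation:
C0/C = 73.6 / 57.55 = 1.278888
ln(C0/C) = 0.245991
t = 0.245991 / 0.041 = 6.00 years

6.00


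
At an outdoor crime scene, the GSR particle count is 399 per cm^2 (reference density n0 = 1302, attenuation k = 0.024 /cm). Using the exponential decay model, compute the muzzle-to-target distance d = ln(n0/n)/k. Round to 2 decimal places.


GSR distance calculation:
n0/n = 1302 / 399 = 3.263158
ln(n0/n) = 1.182695
d = 1.182695 / 0.024 = 49.28 cm

49.28


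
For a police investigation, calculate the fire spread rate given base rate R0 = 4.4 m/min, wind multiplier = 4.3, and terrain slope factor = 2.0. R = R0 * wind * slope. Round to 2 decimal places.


Fire spread rate calculation:
R = R0 * wind_factor * slope_factor
= 4.4 * 4.3 * 2.0
= 18.92 * 2.0
= 37.84 m/min

37.84


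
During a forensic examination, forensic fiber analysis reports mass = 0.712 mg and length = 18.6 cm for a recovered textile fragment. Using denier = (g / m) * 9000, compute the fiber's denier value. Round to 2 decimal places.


Denier calculation:
Mass in grams = 0.712 mg / 1000 = 0.000712 g
Length in meters = 18.6 cm / 100 = 0.186 m
Linear density = mass / length = 0.000712 / 0.186 = 0.00382796 g/m
Denier = (g/m) * 9000 = 0.00382796 * 9000 = 34.45

34.45


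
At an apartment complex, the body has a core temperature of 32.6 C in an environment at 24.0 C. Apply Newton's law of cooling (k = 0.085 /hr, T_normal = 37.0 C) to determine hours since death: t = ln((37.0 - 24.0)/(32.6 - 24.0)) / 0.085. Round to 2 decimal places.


Using Newton's law of cooling:
t = ln((T_normal - T_ambient) / (T_body - T_ambient)) / k
T_normal - T_ambient = 13.0
T_body - T_ambient = 8.6
Ratio = 1.511628
ln(ratio) = 0.413187
t = 0.413187 / 0.085 = 4.86 hours

4.86


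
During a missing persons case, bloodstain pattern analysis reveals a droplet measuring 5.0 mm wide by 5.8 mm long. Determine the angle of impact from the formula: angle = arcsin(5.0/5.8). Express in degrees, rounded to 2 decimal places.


Blood spatter impact angle calculation:
width / length = 5.0 / 5.8 = 0.862069
angle = arcsin(0.862069)
angle = 59.55 degrees

59.55


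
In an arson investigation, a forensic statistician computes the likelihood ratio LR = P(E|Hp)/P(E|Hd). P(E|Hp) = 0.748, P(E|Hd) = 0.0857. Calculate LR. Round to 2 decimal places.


Likelihood ratio calculation:
LR = P(E|Hp) / P(E|Hd)
LR = 0.748 / 0.0857
LR = 8.73

8.73


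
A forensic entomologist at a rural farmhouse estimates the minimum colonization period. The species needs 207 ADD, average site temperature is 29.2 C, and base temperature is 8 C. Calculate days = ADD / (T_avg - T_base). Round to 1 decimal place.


Insect development time:
Effective temperature = avg_temp - T_base = 29.2 - 8 = 21.2 C
Days = ADD / effective_temp = 207 / 21.2 = 9.8 days

9.8


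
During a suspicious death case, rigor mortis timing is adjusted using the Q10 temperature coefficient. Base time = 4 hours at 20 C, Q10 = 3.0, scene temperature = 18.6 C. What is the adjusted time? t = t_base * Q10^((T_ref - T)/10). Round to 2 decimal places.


Rigor mortis time adjustment:
Exponent = (T_ref - T_actual) / 10 = (20 - 18.6) / 10 = 0.14
Q10 factor = 3.0^0.14 = 1.16626
t_adjusted = 4 * 1.16626 = 4.67 hours

4.67


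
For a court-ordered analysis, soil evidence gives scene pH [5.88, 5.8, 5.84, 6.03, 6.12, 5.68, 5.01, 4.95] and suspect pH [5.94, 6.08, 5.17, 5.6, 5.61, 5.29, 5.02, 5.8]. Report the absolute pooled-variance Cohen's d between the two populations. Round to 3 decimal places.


Pooled-variance Cohen's d for soil pH comparison:
Scene mean = 45.31 / 8 = 5.66375
Suspect mean = 44.51 / 8 = 5.56375
Scene sample variance s_s^2 = 0.196541
Suspect sample variance s_c^2 = 0.141855
Pooled variance = ((n_s-1)*s_s^2 + (n_c-1)*s_c^2) / (n_s + n_c - 2) = 0.169198
Pooled SD = sqrt(0.169198) = 0.411337
Mean difference = 0.1
|d| = |0.1| / 0.411337 = 0.243

0.243


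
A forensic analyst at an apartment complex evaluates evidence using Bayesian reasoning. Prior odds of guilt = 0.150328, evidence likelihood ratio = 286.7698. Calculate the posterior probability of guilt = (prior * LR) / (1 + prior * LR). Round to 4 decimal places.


Bayesian evidence evaluation:
Posterior odds = prior_odds * LR = 0.150328 * 286.7698 = 43.10953
Posterior probability = posterior_odds / (1 + posterior_odds)
= 43.10953 / (1 + 43.10953)
= 43.10953 / 44.10953
= 0.9773

0.9773


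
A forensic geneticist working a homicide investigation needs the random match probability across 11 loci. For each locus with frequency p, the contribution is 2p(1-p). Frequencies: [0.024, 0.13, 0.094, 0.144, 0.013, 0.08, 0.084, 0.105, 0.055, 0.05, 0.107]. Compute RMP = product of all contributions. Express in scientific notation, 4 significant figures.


Computing RMP for 11 loci:
Locus 1: 2 * 0.024 * 0.976 = 0.046848
Locus 2: 2 * 0.13 * 0.87 = 0.2262
Locus 3: 2 * 0.094 * 0.906 = 0.170328
Locus 4: 2 * 0.144 * 0.856 = 0.246528
Locus 5: 2 * 0.013 * 0.987 = 0.025662
Locus 6: 2 * 0.08 * 0.92 = 0.1472
Locus 7: 2 * 0.084 * 0.916 = 0.153888
Locus 8: 2 * 0.105 * 0.895 = 0.18795
Locus 9: 2 * 0.055 * 0.945 = 0.10395
Locus 10: 2 * 0.05 * 0.95 = 0.095
Locus 11: 2 * 0.107 * 0.893 = 0.191102
RMP = 9.175e-11

9.175e-11


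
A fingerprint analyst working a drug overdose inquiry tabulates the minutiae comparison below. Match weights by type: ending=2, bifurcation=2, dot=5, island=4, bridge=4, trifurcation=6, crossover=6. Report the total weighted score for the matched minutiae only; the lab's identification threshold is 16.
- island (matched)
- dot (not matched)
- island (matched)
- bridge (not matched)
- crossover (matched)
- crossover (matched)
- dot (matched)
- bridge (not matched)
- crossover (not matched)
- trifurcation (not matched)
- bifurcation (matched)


Weighted minutiae match score:
  island: matched, +4 (running total 4)
  dot: not matched, +0
  island: matched, +4 (running total 8)
  bridge: not matched, +0
  crossover: matched, +6 (running total 14)
  crossover: matched, +6 (running total 20)
  dot: matched, +5 (running total 25)
  bridge: not matched, +0
  crossover: not matched, +0
  trifurcation: not matched, +0
  bifurcation: matched, +2 (running total 27)
Total score = 27
Threshold = 16; verdict = identification

27


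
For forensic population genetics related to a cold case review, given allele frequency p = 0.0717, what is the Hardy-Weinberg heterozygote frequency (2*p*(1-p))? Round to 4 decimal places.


Hardy-Weinberg heterozygote frequency:
q = 1 - p = 1 - 0.0717 = 0.9283
2pq = 2 * 0.0717 * 0.9283 = 0.1331

0.1331


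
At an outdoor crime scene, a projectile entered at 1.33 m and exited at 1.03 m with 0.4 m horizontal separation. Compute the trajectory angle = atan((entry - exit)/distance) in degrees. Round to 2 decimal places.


Bullet trajectory angle:
Height difference = 1.33 - 1.03 = 0.3 m
angle = atan(0.3 / 0.4)
angle = atan(0.75)
angle = 36.87 degrees

36.87


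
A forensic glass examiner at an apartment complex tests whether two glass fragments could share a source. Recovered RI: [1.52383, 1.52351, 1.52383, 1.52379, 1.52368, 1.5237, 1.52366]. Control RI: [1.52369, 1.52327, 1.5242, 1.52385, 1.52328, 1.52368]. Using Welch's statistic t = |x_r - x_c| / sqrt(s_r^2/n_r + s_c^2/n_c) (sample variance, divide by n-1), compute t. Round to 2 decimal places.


Welch's t-criterion for glass RI comparison:
Recovered mean = sum / n_r = 10.666 / 7 = 1.5237143
Control mean = sum / n_c = 9.14197 / 6 = 1.5236617
Recovered sample variance s_r^2 = 1.30952e-08
Control sample variance s_c^2 = 1.25097e-07
Welch SE (unpooled) = sqrt(s_r^2/n_r + s_c^2/n_c) = sqrt(1.87075e-09 + 2.08494e-08) = sqrt(2.27201e-08) = 0.000150732
|mean_r - mean_c| = 5.2619e-05
t = 5.2619e-05 / 0.000150732 = 0.35

0.35


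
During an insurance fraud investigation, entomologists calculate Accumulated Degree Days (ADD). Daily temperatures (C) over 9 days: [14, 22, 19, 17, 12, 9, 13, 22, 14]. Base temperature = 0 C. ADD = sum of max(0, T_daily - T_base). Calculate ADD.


Computing ADD day by day:
Day 1: max(0, 14 - 0) = 14
Day 2: max(0, 22 - 0) = 22
Day 3: max(0, 19 - 0) = 19
Day 4: max(0, 17 - 0) = 17
Day 5: max(0, 12 - 0) = 12
Day 6: max(0, 9 - 0) = 9
Day 7: max(0, 13 - 0) = 13
Day 8: max(0, 22 - 0) = 22
Day 9: max(0, 14 - 0) = 14
Total ADD = 142

142


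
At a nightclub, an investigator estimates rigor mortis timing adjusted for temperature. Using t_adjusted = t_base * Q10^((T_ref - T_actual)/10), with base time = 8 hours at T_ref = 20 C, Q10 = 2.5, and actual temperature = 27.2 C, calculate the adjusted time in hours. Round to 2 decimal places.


Rigor mortis time adjustment:
Exponent = (T_ref - T_actual) / 10 = (20 - 27.2) / 10 = -0.72
Q10 factor = 2.5^-0.72 = 0.51699
t_adjusted = 8 * 0.51699 = 4.14 hours

4.14
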